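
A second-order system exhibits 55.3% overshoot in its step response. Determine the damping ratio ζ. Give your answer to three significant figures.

ζ = −ln(OS)/√(π² + (ln OS)²). With OS = 0.553, ln OS = −0.5924 and ζ = 0.5924/3.197 = 0.185.

ζ ≈ 0.185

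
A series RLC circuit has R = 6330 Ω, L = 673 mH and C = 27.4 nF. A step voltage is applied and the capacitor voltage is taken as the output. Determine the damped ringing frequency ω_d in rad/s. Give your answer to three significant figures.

ω_d ≈ 5670 rad/s

For a series RLC circuit (capacitor voltage as output), ω_n = 1/√(LC) = 1/√(673 mH · 27.4 nF) = 7360 rad/s.
ζ = (R/2)·√(C/L) = (6330/2)·√(27.4 nF/673 mH) = 0.639.
ω_d = ω_n√(1−ζ²) = 5670 rad/s.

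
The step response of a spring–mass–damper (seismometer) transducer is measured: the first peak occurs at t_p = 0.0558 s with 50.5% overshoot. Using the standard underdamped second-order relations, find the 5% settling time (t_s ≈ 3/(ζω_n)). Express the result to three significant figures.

t_s ≈ 0.245 s

ζ from %OS: ζ = |ln 0.505|/√(π²+ln²0.505) = 0.213.
From t_p = π/ω_d, ω_d = π/0.0558 = 56.3 rad/s, so ω_n = ω_d/√(1−ζ²) = 57.6 rad/s.
t_s ≈ 3/(ζω_n) = 3/(0.213·57.6) = 0.245 s.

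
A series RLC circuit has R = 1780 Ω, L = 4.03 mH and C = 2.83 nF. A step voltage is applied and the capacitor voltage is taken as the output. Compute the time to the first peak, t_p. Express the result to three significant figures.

t_p ≈ 0.0000159 s

For a series RLC circuit (capacitor voltage as output), ω_n = 1/√(LC) = 1/√(4.03 mH · 2.83 nF) = 296000 rad/s.
ζ = (R/2)·√(C/L) = (1780/2)·√(2.83 nF/4.03 mH) = 0.746.
ω_d = 296000·√(1 − 0.746²) = 197000 rad/s. t_p = π/ω_d = 0.0000159 s.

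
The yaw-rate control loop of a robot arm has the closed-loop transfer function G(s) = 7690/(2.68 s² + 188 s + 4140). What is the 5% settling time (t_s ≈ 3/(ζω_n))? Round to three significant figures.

t_s ≈ 0.0855 s

Dividing through by 2.68: denominator becomes s² + 70.15 s + 1545.
So ω_n = √1545 = 39.3 rad/s and ζ = 70.15/(2·39.3) = 0.892.
t_s ≈ 3/(ζω_n) = 0.0855 s.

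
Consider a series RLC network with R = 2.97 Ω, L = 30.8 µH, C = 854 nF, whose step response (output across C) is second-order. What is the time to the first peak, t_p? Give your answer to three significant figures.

For a series RLC circuit (capacitor voltage as output), ω_n = 1/√(LC) = 1/√(30.8 µH · 854 nF) = 195000 rad/s.
ζ = (R/2)·√(C/L) = (2.97/2)·√(854 nF/30.8 µH) = 0.247.
ω_d = ω_n√(1−ζ²) = 189000 rad/s. t_p = π/ω_d = 0.0000166 s.

t_p ≈ 0.0000166 s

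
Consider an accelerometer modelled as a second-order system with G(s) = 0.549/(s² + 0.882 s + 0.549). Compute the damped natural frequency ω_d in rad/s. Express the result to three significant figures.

ω_d ≈ 0.595 rad/s

ω_n = √0.549 = 0.741 rad/s; ζ = 0.882/(2·0.741) = 0.595.
ω_d = ω_n√(1−ζ²) = 0.595 rad/s.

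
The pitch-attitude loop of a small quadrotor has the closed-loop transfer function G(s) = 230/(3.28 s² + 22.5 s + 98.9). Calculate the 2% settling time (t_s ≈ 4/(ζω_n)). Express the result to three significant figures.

Dividing through by 3.28: denominator becomes s² + 6.860 s + 30.15.
So ω_n = √30.15 = 5.49 rad/s and ζ = 6.860/(2·5.49) = 0.625.
t_s ≈ 4/(ζω_n) = 1.17 s.

t_s ≈ 1.17 s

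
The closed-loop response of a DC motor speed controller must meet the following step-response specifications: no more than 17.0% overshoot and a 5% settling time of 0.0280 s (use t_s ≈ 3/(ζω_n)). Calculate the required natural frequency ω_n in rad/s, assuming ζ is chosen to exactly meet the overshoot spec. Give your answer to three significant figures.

Inverting the overshoot relation: ζ = |ln 0.170|/√(π² + ln²0.170) = 0.491.
Then ω_n = 3/(ζ t_s) = 3/(0.491 × 0.0280) = 218 rad/s.

ω_n ≈ 218 rad/s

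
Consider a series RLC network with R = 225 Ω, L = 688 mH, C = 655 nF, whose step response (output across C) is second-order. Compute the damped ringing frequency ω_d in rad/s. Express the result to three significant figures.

ω_d ≈ 1480 rad/s

For a series RLC circuit (capacitor voltage as output), ω_n = 1/√(LC) = 1/√(688 mH · 655 nF) = 1490 rad/s.
ζ = (R/2)·√(C/L) = (225/2)·√(655 nF/688 mH) = 0.110.
ω_d = 1490·√(1 − 0.110²) = 1480 rad/s.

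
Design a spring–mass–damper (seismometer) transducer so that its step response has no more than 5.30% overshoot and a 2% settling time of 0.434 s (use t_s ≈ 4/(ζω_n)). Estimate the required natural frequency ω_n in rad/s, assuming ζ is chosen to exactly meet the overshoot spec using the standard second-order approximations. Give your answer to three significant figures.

Inverting the overshoot relation: ζ = |ln 0.0530|/√(π² + ln²0.0530) = 0.683.
From t_s ≈ 4/(ζω_n): ω_n = 4/(ζ·t_s) = 4/(0.683·0.434) = 13.5 rad/s.

ω_n ≈ 13.5 rad/s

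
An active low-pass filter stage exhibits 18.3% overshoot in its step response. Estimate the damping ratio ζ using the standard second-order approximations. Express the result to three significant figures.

ζ = −ln(OS)/√(π² + (ln OS)²). With OS = 0.183, ln OS = −1.698 and ζ = 1.698/3.571 = 0.476.

ζ ≈ 0.476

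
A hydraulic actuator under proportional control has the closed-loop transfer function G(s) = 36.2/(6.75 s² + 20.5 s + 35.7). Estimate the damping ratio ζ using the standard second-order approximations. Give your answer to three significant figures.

Dividing through by 6.75: denominator becomes s² + 3.037 s + 5.289.
So ω_n = √5.289 = 2.30 rad/s and ζ = 3.037/(2·2.30) = 0.660.

ζ ≈ 0.660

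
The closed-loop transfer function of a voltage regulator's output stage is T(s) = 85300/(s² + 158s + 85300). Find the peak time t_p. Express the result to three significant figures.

t_p ≈ 0.0112 s

Comparing the denominator to s² + 2ζω_n s + ω_n²: ω_n = √85300 = 292 rad/s, and 2ζω_n = 158 so ζ = 158/(2·292) = 0.270.
ω_d = 292·√(1 − 0.270²) = 281 rad/s. Then t_p = π/ω_d = 0.0112 s.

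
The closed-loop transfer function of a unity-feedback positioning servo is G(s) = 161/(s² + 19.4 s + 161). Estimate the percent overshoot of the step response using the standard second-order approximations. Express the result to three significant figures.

ω_n = √161 = 12.7 rad/s; ζ = 19.4/(2·12.7) = 0.764.
%OS = 100·exp(−πζ/√(1−ζ²)) = 2.41%.

%OS ≈ 2.41%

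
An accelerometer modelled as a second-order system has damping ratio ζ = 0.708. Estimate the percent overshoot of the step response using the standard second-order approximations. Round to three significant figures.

%OS ≈ 4.29%

For an underdamped second-order system, %OS = 100·exp(−πζ/√(1−ζ²)).
πζ/√(1−ζ²) = π·0.708/√(1−0.501) = 3.150, so %OS = 100·e^(−3.150) = 4.29%.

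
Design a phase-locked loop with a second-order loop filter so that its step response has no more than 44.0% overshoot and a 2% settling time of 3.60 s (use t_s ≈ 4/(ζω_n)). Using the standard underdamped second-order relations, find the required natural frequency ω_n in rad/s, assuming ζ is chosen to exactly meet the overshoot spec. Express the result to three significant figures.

ω_n ≈ 4.39 rad/s

From %OS = 100·exp(−πζ/√(1−ζ²)), invert to get ζ = −ln(OS)/√(π² + ln²(OS)) with OS = 0.440.
−ln 0.440 = 0.8210, so ζ = 0.8210/√(π² + 0.6740) = 0.253.
From t_s ≈ 4/(ζω_n): ω_n = 4/(ζ·t_s) = 4/(0.253·3.60) = 4.39 rad/s.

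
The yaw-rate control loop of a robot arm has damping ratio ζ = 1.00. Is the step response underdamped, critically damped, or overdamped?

critically damped

Since ζ = 1, the system is critically damped.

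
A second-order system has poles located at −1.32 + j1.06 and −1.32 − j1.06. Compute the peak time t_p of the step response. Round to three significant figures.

t_p = π/ω_d with ω_d = 1.06 (the imaginary part), so t_p = 2.96 s.

t_p ≈ 2.96 s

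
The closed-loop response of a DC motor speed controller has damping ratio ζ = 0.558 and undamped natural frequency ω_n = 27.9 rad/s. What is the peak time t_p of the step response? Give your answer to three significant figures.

t_p ≈ 0.136 s

The damped frequency is ω_d = ω_n√(1−ζ²) = 27.9·√(1−0.311) = 23.2 rad/s.
Peak time t_p = π/ω_d = π/23.2 = 0.136 s.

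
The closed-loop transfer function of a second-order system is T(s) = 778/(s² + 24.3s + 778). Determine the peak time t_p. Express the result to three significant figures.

t_p ≈ 0.125 s

ω_n = √778 = 27.9 rad/s; ζ = 24.3/(2·27.9) = 0.436.
ω_d = 27.9·√(1 − 0.436²) = 25.1 rad/s. Then t_p = π/ω_d = 0.125 s.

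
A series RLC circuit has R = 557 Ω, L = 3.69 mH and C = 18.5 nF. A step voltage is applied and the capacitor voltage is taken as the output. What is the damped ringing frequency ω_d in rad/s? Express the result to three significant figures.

ω_d ≈ 94600 rad/s

For a series RLC circuit (capacitor voltage as output), ω_n = 1/√(LC) = 1/√(3.69 mH · 18.5 nF) = 121000 rad/s.
ζ = (R/2)·√(C/L) = (557/2)·√(18.5 nF/3.69 mH) = 0.624.
ω_d = 121000·√(1 − 0.624²) = 94600 rad/s.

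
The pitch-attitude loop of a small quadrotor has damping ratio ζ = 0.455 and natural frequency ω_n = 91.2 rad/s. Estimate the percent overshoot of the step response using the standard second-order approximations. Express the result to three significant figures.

For an underdamped second-order system, %OS = 100·exp(−πζ/√(1−ζ²)).
πζ/√(1−ζ²) = π·0.455/√(1−0.207) = 1.605, so %OS = 100·e^(−1.605) = 20.1%.

%OS ≈ 20.1%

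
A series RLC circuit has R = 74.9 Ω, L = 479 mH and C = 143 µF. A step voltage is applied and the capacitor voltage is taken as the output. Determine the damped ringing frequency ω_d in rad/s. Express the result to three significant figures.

ω_d ≈ 92.1 rad/s

For a series RLC circuit (capacitor voltage as output), ω_n = 1/√(LC) = 1/√(479 mH · 143 µF) = 121 rad/s.
ζ = (R/2)·√(C/L) = (74.9/2)·√(143 µF/479 mH) = 0.647.
ω_d = 121·√(1 − 0.647²) = 92.1 rad/s.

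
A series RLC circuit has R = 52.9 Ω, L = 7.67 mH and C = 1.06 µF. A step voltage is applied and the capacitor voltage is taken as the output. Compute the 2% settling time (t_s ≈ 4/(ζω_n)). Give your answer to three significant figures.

t_s ≈ 0.00116 s

For a series RLC circuit (capacitor voltage as output), ω_n = 1/√(LC) = 1/√(7.67 mH · 1.06 µF) = 11100 rad/s.
ζ = (R/2)·√(C/L) = (52.9/2)·√(1.06 µF/7.67 mH) = 0.311.
t_s ≈ 4/(ζω_n) = 0.00116 s.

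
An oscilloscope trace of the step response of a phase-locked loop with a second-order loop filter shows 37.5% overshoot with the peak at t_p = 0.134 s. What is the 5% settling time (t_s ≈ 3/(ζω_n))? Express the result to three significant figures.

The overshoot fixes ζ = −ln(OS)/√(π²+ln²(OS)) = 0.298.
From t_p = π/ω_d, ω_d = π/0.134 = 23.4 rad/s, so ω_n = ω_d/√(1−ζ²) = 24.6 rad/s.
t_s ≈ 3/(ζω_n) = 3/(0.298·24.6) = 0.410 s.

t_s ≈ 0.410 s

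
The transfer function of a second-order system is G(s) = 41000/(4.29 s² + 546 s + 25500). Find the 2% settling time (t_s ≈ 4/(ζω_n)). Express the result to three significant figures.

Dividing through by 4.29: denominator becomes s² + 127.3 s + 5944.
So ω_n = √5944 = 77.1 rad/s and ζ = 127.3/(2·77.1) = 0.825.
t_s ≈ 4/(ζω_n) = 0.0629 s.

t_s ≈ 0.0629 s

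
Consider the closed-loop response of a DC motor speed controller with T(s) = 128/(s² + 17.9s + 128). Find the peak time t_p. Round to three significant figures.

t_p ≈ 0.454 s

ω_n = √128 = 11.3 rad/s; ζ = 17.9/(2·11.3) = 0.791.
The damped frequency ω_d = ω_n√(1−ζ²) = 6.92 rad/s. Then t_p = π/ω_d = 0.454 s.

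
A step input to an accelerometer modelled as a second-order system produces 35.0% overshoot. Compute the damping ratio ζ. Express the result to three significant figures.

ζ ≈ 0.317

ζ = −ln(OS)/√(π² + (ln OS)²). With OS = 0.350, ln OS = −1.050 and ζ = 1.050/3.312 = 0.317.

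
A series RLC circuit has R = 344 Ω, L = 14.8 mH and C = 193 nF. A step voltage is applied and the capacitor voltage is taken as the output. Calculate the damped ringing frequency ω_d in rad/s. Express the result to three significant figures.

ω_d ≈ 14700 rad/s

For a series RLC circuit (capacitor voltage as output), ω_n = 1/√(LC) = 1/√(14.8 mH · 193 nF) = 18700 rad/s.
ζ = (R/2)·√(C/L) = (344/2)·√(193 nF/14.8 mH) = 0.621.
ω_d = ω_n√(1−ζ²) = 14700 rad/s.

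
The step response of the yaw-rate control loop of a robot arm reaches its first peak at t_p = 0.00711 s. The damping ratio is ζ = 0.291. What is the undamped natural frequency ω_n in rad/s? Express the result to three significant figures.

ω_n ≈ 462 rad/s

Peak time t_p = π/ω_d, so ω_d = π/t_p = π/0.00711 = 442 rad/s.
ω_n = ω_d/√(1−ζ²) = 442/√0.915 = 462 rad/s.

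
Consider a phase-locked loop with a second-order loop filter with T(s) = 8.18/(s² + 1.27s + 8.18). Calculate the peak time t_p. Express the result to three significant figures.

t_p ≈ 1.13 s

ω_n = √8.18 = 2.86 rad/s; ζ = 1.27/(2·2.86) = 0.222.
The damped frequency ω_d = ω_n√(1−ζ²) = 2.79 rad/s. Then t_p = π/ω_d = 1.13 s.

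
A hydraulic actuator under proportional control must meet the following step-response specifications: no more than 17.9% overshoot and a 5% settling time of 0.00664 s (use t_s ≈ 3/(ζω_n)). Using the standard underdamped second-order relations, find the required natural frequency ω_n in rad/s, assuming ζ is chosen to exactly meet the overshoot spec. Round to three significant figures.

ω_n ≈ 941 rad/s

From %OS = 100·exp(−πζ/√(1−ζ²)), invert to get ζ = −ln(OS)/√(π² + ln²(OS)) with OS = 0.179.
−ln 0.179 = 1.720, so ζ = 1.720/√(π² + 2.960) = 0.480.
Then ω_n = 3/(ζ t_s) = 3/(0.480 × 0.00664) = 941 rad/s.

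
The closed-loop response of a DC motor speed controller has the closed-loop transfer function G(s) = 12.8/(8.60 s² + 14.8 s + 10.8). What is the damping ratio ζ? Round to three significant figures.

Dividing through by 8.60: denominator becomes s² + 1.721 s + 1.256.
So ω_n = √1.256 = 1.12 rad/s and ζ = 1.721/(2·1.12) = 0.768.

ζ ≈ 0.768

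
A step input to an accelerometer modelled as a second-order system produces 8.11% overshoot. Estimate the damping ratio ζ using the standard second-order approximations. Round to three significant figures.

ζ = −ln(OS)/√(π² + (ln OS)²). With OS = 0.0811, ln OS = −2.512 and ζ = 2.512/4.022 = 0.625.

ζ ≈ 0.625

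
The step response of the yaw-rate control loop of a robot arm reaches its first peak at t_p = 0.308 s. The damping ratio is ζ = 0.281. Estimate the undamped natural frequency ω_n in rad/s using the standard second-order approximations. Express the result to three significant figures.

Peak time t_p = π/ω_d, so ω_d = π/t_p = π/0.308 = 10.2 rad/s.
ω_n = ω_d/√(1−ζ²) = 10.2/√0.921 = 10.6 rad/s.

ω_n ≈ 10.6 rad/s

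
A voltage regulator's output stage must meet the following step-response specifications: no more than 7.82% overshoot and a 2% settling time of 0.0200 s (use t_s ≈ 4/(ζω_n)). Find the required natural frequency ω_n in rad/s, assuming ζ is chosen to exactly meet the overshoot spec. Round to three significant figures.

ω_n ≈ 317 rad/s

From %OS = 100·exp(−πζ/√(1−ζ²)), invert to get ζ = −ln(OS)/√(π² + ln²(OS)) with OS = 0.0782.
−ln 0.0782 = 2.548, so ζ = 2.548/√(π² + 6.495) = 0.630.
Then ω_n = 4/(ζ t_s) = 4/(0.630 × 0.0200) = 317 rad/s.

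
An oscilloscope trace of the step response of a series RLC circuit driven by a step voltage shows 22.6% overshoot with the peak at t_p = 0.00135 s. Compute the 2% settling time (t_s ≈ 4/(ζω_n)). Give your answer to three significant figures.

t_s ≈ 0.00363 s

The overshoot fixes ζ = −ln(OS)/√(π²+ln²(OS)) = 0.428.
t_p = π/ω_d ⇒ ω_d = 2330 rad/s; then ω_n = ω_d/√(1−ζ²) = 2570 rad/s.
t_s ≈ 4/(ζω_n) = 4/(0.428·2570) = 0.00363 s.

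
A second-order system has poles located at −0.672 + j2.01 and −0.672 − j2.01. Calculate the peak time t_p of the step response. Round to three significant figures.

t_p = π/ω_d with ω_d = 2.01 (the imaginary part), so t_p = 1.56 s.

t_p ≈ 1.56 s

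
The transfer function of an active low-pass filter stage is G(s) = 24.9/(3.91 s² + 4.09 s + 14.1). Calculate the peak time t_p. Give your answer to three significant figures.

t_p ≈ 1.72 s

Dividing through by 3.91: denominator becomes s² + 1.046 s + 3.606.
So ω_n = √3.606 = 1.90 rad/s and ζ = 1.046/(2·1.90) = 0.275.
ω_d = ω_n√(1−ζ²) = 1.83 rad/s. t_p = π/ω_d = 1.72 s.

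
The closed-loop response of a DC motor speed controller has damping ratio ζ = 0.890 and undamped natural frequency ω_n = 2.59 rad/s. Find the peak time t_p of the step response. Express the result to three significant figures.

The damped frequency is ω_d = ω_n√(1−ζ²) = 2.59·√(1−0.792) = 1.18 rad/s.
Peak time t_p = π/ω_d = π/1.18 = 2.66 s.

t_p ≈ 2.66 s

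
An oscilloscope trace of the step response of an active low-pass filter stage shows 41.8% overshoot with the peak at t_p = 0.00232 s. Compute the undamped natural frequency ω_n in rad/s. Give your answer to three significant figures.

ω_n ≈ 1410 rad/s

From the overshoot, ζ = −ln(OS)/√(π²+ln²(OS)) = 0.268.
From t_p = π/ω_d, ω_d = π/0.00232 = 1350 rad/s, so ω_n = ω_d/√(1−ζ²) = 1410 rad/s.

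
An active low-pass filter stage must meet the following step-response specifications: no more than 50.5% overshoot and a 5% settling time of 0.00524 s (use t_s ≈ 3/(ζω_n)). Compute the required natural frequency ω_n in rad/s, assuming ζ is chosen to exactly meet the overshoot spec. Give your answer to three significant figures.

ζ = −ln(OS)/√(π² + (ln OS)²). With OS = 0.505, ln OS = −0.6832 and ζ = 0.6832/3.215 = 0.213.
From t_s ≈ 3/(ζω_n): ω_n = 3/(ζ·t_s) = 3/(0.213·0.00524) = 2690 rad/s.

ω_n ≈ 2690 rad/s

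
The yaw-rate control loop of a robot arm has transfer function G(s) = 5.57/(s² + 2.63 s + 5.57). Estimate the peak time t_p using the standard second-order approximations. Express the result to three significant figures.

Comparing the denominator to s² + 2ζω_n s + ω_n²: ω_n = √5.57 = 2.36 rad/s, and 2ζω_n = 2.63 so ζ = 2.63/(2·2.36) = 0.557.
ω_d = 2.36·√(1 − 0.557²) = 1.96 rad/s. Then t_p = π/ω_d = 1.60 s.

t_p ≈ 1.60 s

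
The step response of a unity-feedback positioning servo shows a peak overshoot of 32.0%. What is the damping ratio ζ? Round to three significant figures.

ζ ≈ 0.341

From %OS = 100·exp(−πζ/√(1−ζ²)), invert to get ζ = −ln(OS)/√(π² + ln²(OS)) with OS = 0.320.
−ln 0.320 = 1.139, so ζ = 1.139/√(π² + 1.298) = 0.341.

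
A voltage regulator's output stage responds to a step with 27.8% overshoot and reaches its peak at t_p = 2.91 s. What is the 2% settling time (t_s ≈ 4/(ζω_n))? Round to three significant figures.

t_s ≈ 9.09 s

The overshoot fixes ζ = −ln(OS)/√(π²+ln²(OS)) = 0.377.
From t_p = π/ω_d, ω_d = π/2.91 = 1.08 rad/s, so ω_n = ω_d/√(1−ζ²) = 1.17 rad/s.
t_s ≈ 4/(ζω_n) = 4/(0.377·1.17) = 9.09 s.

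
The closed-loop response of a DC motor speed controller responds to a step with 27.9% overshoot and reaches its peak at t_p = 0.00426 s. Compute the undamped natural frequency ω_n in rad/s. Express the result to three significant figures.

The overshoot fixes ζ = −ln(OS)/√(π²+ln²(OS)) = 0.376.
t_p = π/ω_d ⇒ ω_d = 737 rad/s; then ω_n = ω_d/√(1−ζ²) = 796 rad/s.

ω_n ≈ 796 rad/s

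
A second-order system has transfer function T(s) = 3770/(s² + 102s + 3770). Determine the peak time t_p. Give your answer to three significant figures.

t_p ≈ 0.0919 s

Comparing the denominator to s² + 2ζω_n s + ω_n²: ω_n = √3770 = 61.4 rad/s, and 2ζω_n = 102 so ζ = 102/(2·61.4) = 0.831.
ω_d = ω_n√(1−ζ²) = 34.2 rad/s. Then t_p = π/ω_d = 0.0919 s.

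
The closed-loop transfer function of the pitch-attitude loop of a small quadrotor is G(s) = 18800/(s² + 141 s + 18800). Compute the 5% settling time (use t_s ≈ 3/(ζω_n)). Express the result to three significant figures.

t_s ≈ 0.0426 s

Matching coefficients with s² + 2ζω_n s + ω_n² gives ω_n² = 18800 ⇒ ω_n = 137 rad/s, and ζ = 141/(2ω_n) = 0.514.
t_s ≈ 3/(ζω_n) = 3/(0.514·137) = 0.0426 s.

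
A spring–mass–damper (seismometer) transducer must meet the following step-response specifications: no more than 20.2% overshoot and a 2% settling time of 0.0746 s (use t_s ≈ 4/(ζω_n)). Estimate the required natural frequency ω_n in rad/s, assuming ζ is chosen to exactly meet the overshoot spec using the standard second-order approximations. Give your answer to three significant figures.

ω_n ≈ 118 rad/s

From %OS = 100·exp(−πζ/√(1−ζ²)), invert to get ζ = −ln(OS)/√(π² + ln²(OS)) with OS = 0.202.
−ln 0.202 = 1.599, so ζ = 1.599/√(π² + 2.558) = 0.454.
Then ω_n = 4/(ζ t_s) = 4/(0.454 × 0.0746) = 118 rad/s.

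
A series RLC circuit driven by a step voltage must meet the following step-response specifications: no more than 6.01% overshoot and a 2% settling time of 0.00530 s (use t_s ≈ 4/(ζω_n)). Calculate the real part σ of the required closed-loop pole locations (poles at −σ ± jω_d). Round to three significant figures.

σ ≈ 755

The settling-time spec alone fixes σ = ζω_n = 4/t_s = 4/0.00530 = 755.
(Overshoot then fixes ζ = 0.667 and hence ω_d = σ·√(1−ζ²)/ζ = 843 rad/s.)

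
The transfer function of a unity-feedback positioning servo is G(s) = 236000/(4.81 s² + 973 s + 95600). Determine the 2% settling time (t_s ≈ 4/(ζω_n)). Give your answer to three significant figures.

t_s ≈ 0.0395 s

Dividing through by 4.81: denominator becomes s² + 202.3 s + 19880.
So ω_n = √19880 = 141 rad/s and ζ = 202.3/(2·141) = 0.717.
t_s ≈ 4/(ζω_n) = 0.0395 s.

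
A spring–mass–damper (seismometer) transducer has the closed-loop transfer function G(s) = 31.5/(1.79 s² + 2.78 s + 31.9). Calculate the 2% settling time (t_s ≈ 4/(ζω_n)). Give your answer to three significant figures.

Dividing through by 1.79: denominator becomes s² + 1.553 s + 17.82.
So ω_n = √17.82 = 4.22 rad/s and ζ = 1.553/(2·4.22) = 0.184.
t_s ≈ 4/(ζω_n) = 5.15 s.

t_s ≈ 5.15 s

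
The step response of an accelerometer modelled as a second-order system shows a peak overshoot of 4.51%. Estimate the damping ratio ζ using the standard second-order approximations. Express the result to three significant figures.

ζ = −ln(OS)/√(π² + (ln OS)²). With OS = 0.0451, ln OS = −3.099 and ζ = 3.099/4.413 = 0.702.

ζ ≈ 0.702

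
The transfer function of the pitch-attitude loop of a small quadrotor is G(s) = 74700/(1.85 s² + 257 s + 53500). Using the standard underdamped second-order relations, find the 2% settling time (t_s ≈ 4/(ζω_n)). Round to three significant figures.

Dividing through by 1.85: denominator becomes s² + 138.9 s + 28920.
So ω_n = √28920 = 170 rad/s and ζ = 138.9/(2·170) = 0.408.
t_s ≈ 4/(ζω_n) = 0.0576 s.

t_s ≈ 0.0576 s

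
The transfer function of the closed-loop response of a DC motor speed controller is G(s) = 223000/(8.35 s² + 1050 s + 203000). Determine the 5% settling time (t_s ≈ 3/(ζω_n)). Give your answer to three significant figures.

t_s ≈ 0.0477 s

Dividing through by 8.35: denominator becomes s² + 125.7 s + 24310.
So ω_n = √24310 = 156 rad/s and ζ = 125.7/(2·156) = 0.403.
t_s ≈ 3/(ζω_n) = 0.0477 s.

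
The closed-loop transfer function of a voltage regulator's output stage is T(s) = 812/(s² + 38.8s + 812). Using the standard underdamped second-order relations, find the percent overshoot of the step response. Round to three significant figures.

ω_n = √812 = 28.5 rad/s; ζ = 38.8/(2·28.5) = 0.681.
%OS = 100·exp(−πζ/√(1−ζ²)) = 5.39%.

%OS ≈ 5.39%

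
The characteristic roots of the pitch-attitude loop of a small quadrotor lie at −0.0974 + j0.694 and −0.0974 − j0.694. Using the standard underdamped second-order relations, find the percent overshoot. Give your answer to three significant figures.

%OS ≈ 64.3%

|pole| = ω_n = √(0.0974² + 0.694²) = 0.701 rad/s; ζ = cos θ = σ/ω_n = 0.139.
Overshoot: exp(−π·0.139/√(1−0.139²)) = 0.643, i.e. 64.3%.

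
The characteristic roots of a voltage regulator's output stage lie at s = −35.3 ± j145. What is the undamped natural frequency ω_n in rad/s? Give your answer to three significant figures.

ω_n ≈ 149 rad/s

With σ = 35.3, ω_d = 145: ω_n = √(σ²+ω_d²) = 149 rad/s, ζ = σ/ω_n = 0.237.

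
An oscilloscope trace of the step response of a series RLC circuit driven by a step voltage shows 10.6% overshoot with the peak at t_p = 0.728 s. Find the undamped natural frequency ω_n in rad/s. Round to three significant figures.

ω_n ≈ 5.30 rad/s

From the overshoot, ζ = −ln(OS)/√(π²+ln²(OS)) = 0.581.
From t_p = π/ω_d, ω_d = π/0.728 = 4.32 rad/s, so ω_n = ω_d/√(1−ζ²) = 5.30 rad/s.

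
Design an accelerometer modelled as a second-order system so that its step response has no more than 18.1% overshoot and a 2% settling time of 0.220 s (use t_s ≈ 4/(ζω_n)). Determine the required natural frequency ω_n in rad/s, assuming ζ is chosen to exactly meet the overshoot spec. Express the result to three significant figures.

From %OS = 100·exp(−πζ/√(1−ζ²)), invert to get ζ = −ln(OS)/√(π² + ln²(OS)) with OS = 0.181.
−ln 0.181 = 1.709, so ζ = 1.709/√(π² + 2.922) = 0.478.
Then ω_n = 4/(ζ t_s) = 4/(0.478 × 0.220) = 38.0 rad/s.

ω_n ≈ 38.0 rad/s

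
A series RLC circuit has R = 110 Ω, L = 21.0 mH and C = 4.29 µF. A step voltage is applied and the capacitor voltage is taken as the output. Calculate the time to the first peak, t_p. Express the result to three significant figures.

For a series RLC circuit (capacitor voltage as output), ω_n = 1/√(LC) = 1/√(21.0 mH · 4.29 µF) = 3330 rad/s.
ζ = (R/2)·√(C/L) = (110/2)·√(4.29 µF/21.0 mH) = 0.786.
ω_d = 3330·√(1 − 0.786²) = 2060 rad/s. t_p = π/ω_d = 0.00153 s.

t_p ≈ 0.00153 s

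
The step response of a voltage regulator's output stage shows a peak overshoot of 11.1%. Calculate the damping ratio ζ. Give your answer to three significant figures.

ζ ≈ 0.573

ζ = −ln(OS)/√(π² + (ln OS)²). With OS = 0.111, ln OS = −2.198 and ζ = 2.198/3.834 = 0.573.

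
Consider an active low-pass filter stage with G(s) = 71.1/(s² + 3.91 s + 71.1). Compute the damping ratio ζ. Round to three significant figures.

Comparing the denominator to s² + 2ζω_n s + ω_n²: ω_n = √71.1 = 8.43 rad/s, and 2ζω_n = 3.91 so ζ = 3.91/(2·8.43) = 0.232.

ζ ≈ 0.232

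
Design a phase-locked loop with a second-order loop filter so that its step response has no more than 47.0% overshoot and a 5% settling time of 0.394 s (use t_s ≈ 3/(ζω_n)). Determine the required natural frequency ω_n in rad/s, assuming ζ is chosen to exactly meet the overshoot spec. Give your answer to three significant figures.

ζ = −ln(OS)/√(π² + (ln OS)²). With OS = 0.470, ln OS = −0.7550 and ζ = 0.7550/3.231 = 0.234.
Then ω_n = 3/(ζ t_s) = 3/(0.234 × 0.394) = 32.6 rad/s.

ω_n ≈ 32.6 rad/s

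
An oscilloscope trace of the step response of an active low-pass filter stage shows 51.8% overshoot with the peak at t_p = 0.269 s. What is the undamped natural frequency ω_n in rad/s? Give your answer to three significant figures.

The overshoot fixes ζ = −ln(OS)/√(π²+ln²(OS)) = 0.205.
t_p = π/ω_d ⇒ ω_d = 11.7 rad/s; then ω_n = ω_d/√(1−ζ²) = 11.9 rad/s.

ω_n ≈ 11.9 rad/s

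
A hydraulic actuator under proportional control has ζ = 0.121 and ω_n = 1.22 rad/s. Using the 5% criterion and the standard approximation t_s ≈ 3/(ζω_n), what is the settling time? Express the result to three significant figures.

t_s ≈ 3/(ζω_n) = 3/(0.121 × 1.22) = 20.3 s.

t_s ≈ 20.3 s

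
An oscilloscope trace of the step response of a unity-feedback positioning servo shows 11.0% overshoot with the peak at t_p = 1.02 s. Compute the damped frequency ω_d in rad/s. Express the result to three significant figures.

t_p = π/ω_d, so ω_d = π/1.02 = 3.08 rad/s.

ω_d ≈ 3.08 rad/s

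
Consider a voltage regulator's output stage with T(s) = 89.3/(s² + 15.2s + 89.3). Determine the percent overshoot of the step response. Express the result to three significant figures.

%OS ≈ 1.42%

Comparing the denominator to s² + 2ζω_n s + ω_n²: ω_n = √89.3 = 9.45 rad/s, and 2ζω_n = 15.2 so ζ = 15.2/(2·9.45) = 0.804.
Overshoot: exp(−π·0.804/√(1−0.804²)) = 0.0142, i.e. 1.42%.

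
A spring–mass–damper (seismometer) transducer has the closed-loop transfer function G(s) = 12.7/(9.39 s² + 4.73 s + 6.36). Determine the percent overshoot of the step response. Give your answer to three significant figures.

Dividing through by 9.39: denominator becomes s² + 0.5037 s + 0.6773.
So ω_n = √0.6773 = 0.823 rad/s and ζ = 0.5037/(2·0.823) = 0.306.
%OS = 100 e^{−πζ/√(1−ζ²)} with ζ = 0.306 gives 36.4%.

%OS ≈ 36.4%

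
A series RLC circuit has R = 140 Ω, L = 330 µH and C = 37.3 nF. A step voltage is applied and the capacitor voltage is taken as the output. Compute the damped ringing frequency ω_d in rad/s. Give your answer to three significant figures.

For a series RLC circuit (capacitor voltage as output), ω_n = 1/√(LC) = 1/√(330 µH · 37.3 nF) = 285000 rad/s.
ζ = (R/2)·√(C/L) = (140/2)·√(37.3 nF/330 µH) = 0.744.
ω_d = ω_n√(1−ζ²) = 190000 rad/s.

ω_d ≈ 190000 rad/s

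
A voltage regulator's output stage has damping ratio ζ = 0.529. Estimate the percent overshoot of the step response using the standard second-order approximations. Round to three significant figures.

For an underdamped second-order system, %OS = 100·exp(−πζ/√(1−ζ²)).
πζ/√(1−ζ²) = π·0.529/√(1−0.280) = 1.958, so %OS = 100·e^(−1.958) = 14.1%.

%OS ≈ 14.1%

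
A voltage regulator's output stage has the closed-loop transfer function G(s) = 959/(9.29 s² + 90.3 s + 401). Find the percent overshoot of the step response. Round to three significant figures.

%OS ≈ 3.16%

Dividing through by 9.29: denominator becomes s² + 9.720 s + 43.16.
So ω_n = √43.16 = 6.57 rad/s and ζ = 9.720/(2·6.57) = 0.740.
%OS = 100·exp(−πζ/√(1−ζ²)) = 3.16%.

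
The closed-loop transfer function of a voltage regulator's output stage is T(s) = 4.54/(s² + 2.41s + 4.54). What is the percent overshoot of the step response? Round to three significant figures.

ω_n = √4.54 = 2.13 rad/s; ζ = 2.41/(2·2.13) = 0.566.
Overshoot: exp(−π·0.566/√(1−0.566²)) = 0.116, i.e. 11.6%.

%OS ≈ 11.6%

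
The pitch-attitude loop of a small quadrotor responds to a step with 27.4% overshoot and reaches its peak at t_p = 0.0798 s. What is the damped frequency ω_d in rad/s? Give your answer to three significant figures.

t_p = π/ω_d, so ω_d = π/0.0798 = 39.4 rad/s.

ω_d ≈ 39.4 rad/s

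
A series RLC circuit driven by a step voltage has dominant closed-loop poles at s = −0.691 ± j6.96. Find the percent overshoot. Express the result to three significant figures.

%OS ≈ 73.2%

The poles are at −σ ± jω_d with σ = 0.691 and ω_d = 6.96, so ω_n = √(σ²+ω_d²) = 6.99 rad/s and ζ = σ/ω_n = 0.0988.
%OS = 100 e^{−πζ/√(1−ζ²)} with ζ = 0.0988 gives 73.2%.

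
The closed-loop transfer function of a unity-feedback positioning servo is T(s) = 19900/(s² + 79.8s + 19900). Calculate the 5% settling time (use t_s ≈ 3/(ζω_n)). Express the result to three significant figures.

t_s ≈ 0.0752 s

ω_n = √19900 = 141 rad/s; ζ = 79.8/(2·141) = 0.283.
t_s ≈ 3/(ζω_n) = 3/(0.283·141) = 0.0752 s.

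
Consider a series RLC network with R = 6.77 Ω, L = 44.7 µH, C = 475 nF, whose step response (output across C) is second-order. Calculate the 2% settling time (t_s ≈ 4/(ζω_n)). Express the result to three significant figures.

t_s ≈ 0.0000528 s

For a series RLC circuit (capacitor voltage as output), ω_n = 1/√(LC) = 1/√(44.7 µH · 475 nF) = 217000 rad/s.
ζ = (R/2)·√(C/L) = (6.77/2)·√(475 nF/44.7 µH) = 0.349.
t_s ≈ 4/(ζω_n) = 0.0000528 s.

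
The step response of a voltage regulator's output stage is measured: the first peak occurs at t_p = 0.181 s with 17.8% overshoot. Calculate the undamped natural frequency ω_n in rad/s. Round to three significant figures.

From the overshoot, ζ = −ln(OS)/√(π²+ln²(OS)) = 0.482.
t_p = π/ω_d ⇒ ω_d = 17.4 rad/s; then ω_n = ω_d/√(1−ζ²) = 19.8 rad/s.

ω_n ≈ 19.8 rad/s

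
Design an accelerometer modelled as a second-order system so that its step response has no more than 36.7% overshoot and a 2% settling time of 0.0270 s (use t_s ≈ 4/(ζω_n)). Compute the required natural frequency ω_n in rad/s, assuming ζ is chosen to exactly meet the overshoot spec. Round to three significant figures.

From %OS = 100·exp(−πζ/√(1−ζ²)), invert to get ζ = −ln(OS)/√(π² + ln²(OS)) with OS = 0.367.
−ln 0.367 = 1.002, so ζ = 1.002/√(π² + 1.005) = 0.304.
From t_s ≈ 4/(ζω_n): ω_n = 4/(ζ·t_s) = 4/(0.304·0.0270) = 487 rad/s.

ω_n ≈ 487 rad/s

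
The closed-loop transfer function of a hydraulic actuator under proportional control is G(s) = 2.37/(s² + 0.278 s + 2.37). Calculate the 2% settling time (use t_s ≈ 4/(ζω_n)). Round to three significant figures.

t_s ≈ 28.8 s

ω_n = √2.37 = 1.54 rad/s; ζ = 0.278/(2·1.54) = 0.0903.
t_s ≈ 4/(ζω_n) = 4/(0.0903·1.54) = 28.8 s.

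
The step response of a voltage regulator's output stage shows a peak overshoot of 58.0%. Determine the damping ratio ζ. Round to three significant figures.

Inverting the overshoot relation: ζ = |ln 0.580|/√(π² + ln²0.580) = 0.171.

ζ ≈ 0.171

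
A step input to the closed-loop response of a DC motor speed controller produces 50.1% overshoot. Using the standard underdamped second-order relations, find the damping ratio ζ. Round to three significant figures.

ζ = −ln(OS)/√(π² + (ln OS)²). With OS = 0.501, ln OS = −0.6911 and ζ = 0.6911/3.217 = 0.215.

ζ ≈ 0.215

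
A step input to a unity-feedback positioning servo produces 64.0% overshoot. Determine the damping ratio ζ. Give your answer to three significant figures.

ζ ≈ 0.141

From %OS = 100·exp(−πζ/√(1−ζ²)), invert to get ζ = −ln(OS)/√(π² + ln²(OS)) with OS = 0.640.
−ln 0.640 = 0.4463, so ζ = 0.4463/√(π² + 0.1992) = 0.141.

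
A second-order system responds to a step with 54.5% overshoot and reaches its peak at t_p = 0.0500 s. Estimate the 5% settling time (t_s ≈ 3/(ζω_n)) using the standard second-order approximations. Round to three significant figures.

The overshoot fixes ζ = −ln(OS)/√(π²+ln²(OS)) = 0.190.
t_p = π/ω_d ⇒ ω_d = 62.8 rad/s; then ω_n = ω_d/√(1−ζ²) = 64.0 rad/s.
t_s ≈ 3/(ζω_n) = 3/(0.190·64.0) = 0.247 s.

t_s ≈ 0.247 s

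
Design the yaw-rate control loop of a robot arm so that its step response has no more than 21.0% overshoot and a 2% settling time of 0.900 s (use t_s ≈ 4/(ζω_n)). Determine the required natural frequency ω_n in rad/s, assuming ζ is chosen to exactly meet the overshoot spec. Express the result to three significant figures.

ω_n ≈ 9.99 rad/s

Inverting the overshoot relation: ζ = |ln 0.210|/√(π² + ln²0.210) = 0.445.
From t_s ≈ 4/(ζω_n): ω_n = 4/(ζ·t_s) = 4/(0.445·0.900) = 9.99 rad/s.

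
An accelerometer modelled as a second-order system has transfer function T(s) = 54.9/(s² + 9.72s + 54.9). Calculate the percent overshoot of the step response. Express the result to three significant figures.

%OS ≈ 6.52%

ω_n = √54.9 = 7.41 rad/s; ζ = 9.72/(2·7.41) = 0.656.
%OS = 100 e^{−πζ/√(1−ζ²)} with ζ = 0.656 gives 6.52%.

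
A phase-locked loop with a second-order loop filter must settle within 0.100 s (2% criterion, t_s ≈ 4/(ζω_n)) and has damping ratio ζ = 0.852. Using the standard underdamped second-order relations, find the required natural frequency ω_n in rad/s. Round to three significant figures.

Rearranging t_s ≈ 4/(ζω_n) gives ω_n = 4/(ζ·t_s) = 4/(0.852 × 0.100) = 46.9 rad/s.

ω_n ≈ 46.9 rad/s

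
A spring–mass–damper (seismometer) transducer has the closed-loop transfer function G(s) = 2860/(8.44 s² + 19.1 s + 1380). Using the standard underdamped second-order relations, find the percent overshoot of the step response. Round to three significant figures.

%OS ≈ 75.6%

Dividing through by 8.44: denominator becomes s² + 2.263 s + 163.5.
So ω_n = √163.5 = 12.8 rad/s and ζ = 2.263/(2·12.8) = 0.0885.
%OS = 100 e^{−πζ/√(1−ζ²)} with ζ = 0.0885 gives 75.6%.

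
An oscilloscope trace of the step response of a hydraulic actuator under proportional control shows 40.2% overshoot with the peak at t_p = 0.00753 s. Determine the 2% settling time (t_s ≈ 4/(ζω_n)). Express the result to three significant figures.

From the overshoot, ζ = −ln(OS)/√(π²+ln²(OS)) = 0.279.
From t_p = π/ω_d, ω_d = π/0.00753 = 417 rad/s, so ω_n = ω_d/√(1−ζ²) = 434 rad/s.
t_s ≈ 4/(ζω_n) = 4/(0.279·434) = 0.0331 s.

t_s ≈ 0.0331 s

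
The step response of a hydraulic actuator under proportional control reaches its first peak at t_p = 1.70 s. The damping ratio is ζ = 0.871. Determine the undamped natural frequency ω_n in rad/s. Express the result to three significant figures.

Peak time t_p = π/ω_d, so ω_d = π/t_p = π/1.70 = 1.85 rad/s.
ω_n = ω_d/√(1−ζ²) = 1.85/√0.241 = 3.76 rad/s.

ω_n ≈ 3.76 rad/s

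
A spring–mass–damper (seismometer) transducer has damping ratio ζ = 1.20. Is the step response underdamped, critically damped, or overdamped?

Since ζ = 1.20 > 1, the system is overdamped.

overdamped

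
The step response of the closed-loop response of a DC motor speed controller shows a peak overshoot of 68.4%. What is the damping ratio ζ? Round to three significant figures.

ζ ≈ 0.120

Inverting the overshoot relation: ζ = |ln 0.684|/√(π² + ln²0.684) = 0.120.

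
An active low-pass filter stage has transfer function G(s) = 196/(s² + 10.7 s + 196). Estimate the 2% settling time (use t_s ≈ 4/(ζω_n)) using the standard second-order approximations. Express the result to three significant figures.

Matching coefficients with s² + 2ζω_n s + ω_n² gives ω_n² = 196 ⇒ ω_n = 14.0 rad/s, and ζ = 10.7/(2ω_n) = 0.382.
t_s ≈ 4/(ζω_n) = 4/(0.382·14.0) = 0.748 s.

t_s ≈ 0.748 s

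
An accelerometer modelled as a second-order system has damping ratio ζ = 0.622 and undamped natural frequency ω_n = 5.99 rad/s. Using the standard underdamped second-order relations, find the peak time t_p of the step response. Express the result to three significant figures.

t_p ≈ 0.670 s

The damped frequency is ω_d = ω_n√(1−ζ²) = 5.99·√(1−0.387) = 4.69 rad/s.
Peak time t_p = π/ω_d = π/4.69 = 0.670 s.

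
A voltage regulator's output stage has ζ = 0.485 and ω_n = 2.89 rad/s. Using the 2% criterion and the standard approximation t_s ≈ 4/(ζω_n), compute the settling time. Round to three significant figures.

t_s ≈ 4/(ζω_n) = 4/(0.485 × 2.89) = 2.85 s.

t_s ≈ 2.85 s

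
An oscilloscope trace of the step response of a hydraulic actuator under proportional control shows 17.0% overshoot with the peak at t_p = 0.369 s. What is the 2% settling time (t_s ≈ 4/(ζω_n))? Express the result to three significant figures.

t_s ≈ 0.833 s

From the overshoot, ζ = −ln(OS)/√(π²+ln²(OS)) = 0.491.
t_p = π/ω_d ⇒ ω_d = 8.51 rad/s; then ω_n = ω_d/√(1−ζ²) = 9.77 rad/s.
t_s ≈ 4/(ζω_n) = 4/(0.491·9.77) = 0.833 s.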